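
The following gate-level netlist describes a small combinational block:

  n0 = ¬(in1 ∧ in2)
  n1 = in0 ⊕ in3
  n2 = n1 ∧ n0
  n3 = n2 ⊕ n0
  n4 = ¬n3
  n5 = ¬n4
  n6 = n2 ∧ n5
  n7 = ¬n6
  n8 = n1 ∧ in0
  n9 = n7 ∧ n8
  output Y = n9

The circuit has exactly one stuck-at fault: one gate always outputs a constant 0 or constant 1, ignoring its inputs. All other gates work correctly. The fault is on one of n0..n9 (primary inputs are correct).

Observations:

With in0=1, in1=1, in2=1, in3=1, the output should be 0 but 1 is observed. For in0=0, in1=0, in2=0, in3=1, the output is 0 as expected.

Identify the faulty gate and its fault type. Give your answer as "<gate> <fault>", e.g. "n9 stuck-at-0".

Fault-free values for test 1 (in0=1, in1=1, in2=1, in3=1): n0=0, n1=0, n2=0, n3=0, n4=1, n5=0, n6=0, n7=1, n8=0, n9=0, giving Y=0. Observed 1.
Test 1: faults giving observed 1 are {n1 stuck-at-1, n8 stuck-at-1, n9 stuck-at-1}.
Test 2 (in0=0, in1=0, in2=0, in3=1): fault-free n0=1, n1=1, n2=1, n3=0, n4=1, n5=0, n6=0, n7=1, n8=0, n9=0 → 0; observed 0. Eliminates n8 stuck-at-1, n9 stuck-at-1.
Only n1 stuck-at-1 is consistent with every test.

n1 stuck-at-1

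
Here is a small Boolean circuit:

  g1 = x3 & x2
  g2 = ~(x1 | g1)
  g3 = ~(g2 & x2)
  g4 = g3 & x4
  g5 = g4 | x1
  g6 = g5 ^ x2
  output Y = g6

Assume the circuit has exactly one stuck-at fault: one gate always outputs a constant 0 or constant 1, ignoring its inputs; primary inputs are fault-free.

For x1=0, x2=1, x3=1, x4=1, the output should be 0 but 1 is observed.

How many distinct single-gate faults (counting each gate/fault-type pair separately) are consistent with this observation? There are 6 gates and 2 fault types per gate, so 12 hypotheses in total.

Fault-free: g1=1, g2=0, g3=1, g4=1, g5=1, g6=0 → 0. Observed 1.
  g1 stuck-at-0: output 1 ✓
  g1 stuck-at-1: output 0 ✗
  g2 stuck-at-0: output 0 ✗
  g2 stuck-at-1: output 1 ✓
  g3 stuck-at-0: output 1 ✓
  g3 stuck-at-1: output 0 ✗
  g4 stuck-at-0: output 1 ✓
  g4 stuck-at-1: output 0 ✗
  g5 stuck-at-0: output 1 ✓
  g5 stuck-at-1: output 0 ✗
  g6 stuck-at-0: output 0 ✗
  g6 stuck-at-1: output 1 ✓
Consistent faults: {g1 stuck-at-0, g2 stuck-at-1, g3 stuck-at-0, g4 stuck-at-0, g5 stuck-at-0, g6 stuck-at-1} — 6 in all.

6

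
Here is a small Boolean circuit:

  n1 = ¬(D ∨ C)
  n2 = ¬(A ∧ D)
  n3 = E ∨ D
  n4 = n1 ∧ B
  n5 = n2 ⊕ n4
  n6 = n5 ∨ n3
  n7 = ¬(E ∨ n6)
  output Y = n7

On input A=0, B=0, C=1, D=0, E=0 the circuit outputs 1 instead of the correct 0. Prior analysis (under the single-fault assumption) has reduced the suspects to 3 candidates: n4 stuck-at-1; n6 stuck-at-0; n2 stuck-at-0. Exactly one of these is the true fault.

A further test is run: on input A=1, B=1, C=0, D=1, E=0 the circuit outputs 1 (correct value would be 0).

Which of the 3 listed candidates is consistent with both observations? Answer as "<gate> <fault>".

Evaluate each candidate on input A=1, B=1, C=0, D=1, E=0:
  n4 stuck-at-1: n1=0, n2=0, n3=1, n4=1 [stuck-at-1], n5=1, n6=1, n7=0 → 0 — eliminated
  n6 stuck-at-0: n1=0, n2=0, n3=1, n4=0, n5=0, n6=0 [stuck-at-0], n7=1 → 1 — matches
  n2 stuck-at-0: n1=0, n2=0 [stuck-at-0], n3=1, n4=0, n5=0, n6=1, n7=0 → 0 — eliminated
Only n6 stuck-at-0 reproduces the observed 1.

n6 stuck-at-0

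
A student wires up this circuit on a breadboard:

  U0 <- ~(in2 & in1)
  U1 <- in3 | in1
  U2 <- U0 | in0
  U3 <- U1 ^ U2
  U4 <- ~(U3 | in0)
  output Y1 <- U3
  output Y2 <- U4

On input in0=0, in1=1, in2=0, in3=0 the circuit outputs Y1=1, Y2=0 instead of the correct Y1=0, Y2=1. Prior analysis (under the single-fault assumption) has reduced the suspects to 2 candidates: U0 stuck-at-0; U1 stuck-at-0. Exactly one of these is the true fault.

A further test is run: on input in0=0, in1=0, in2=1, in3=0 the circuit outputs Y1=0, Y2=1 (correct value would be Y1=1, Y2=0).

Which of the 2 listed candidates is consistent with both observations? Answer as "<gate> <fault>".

U0 stuck-at-0

Evaluate each candidate on input in0=0, in1=0, in2=1, in3=0:
  U0 stuck-at-0: U0=0 [stuck-at-0], U1=0, U2=0, U3=0, U4=1 → Y1=0, Y2=1 — matches
  U1 stuck-at-0: U0=1, U1=0 [stuck-at-0], U2=1, U3=1, U4=0 → Y1=1, Y2=0 — eliminated
Only U0 stuck-at-0 reproduces the observed Y1=0, Y2=1.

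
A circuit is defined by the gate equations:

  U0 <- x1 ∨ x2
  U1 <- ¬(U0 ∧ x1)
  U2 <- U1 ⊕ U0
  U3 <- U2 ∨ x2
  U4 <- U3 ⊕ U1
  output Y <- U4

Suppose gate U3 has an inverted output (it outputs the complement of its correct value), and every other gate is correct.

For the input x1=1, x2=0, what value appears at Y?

0

Propagate with U3 forced: U0=1, U1=0, U2=1, U3=0 [inverted output], U4=0.
So Y = 0. (Without the fault it would be 1.)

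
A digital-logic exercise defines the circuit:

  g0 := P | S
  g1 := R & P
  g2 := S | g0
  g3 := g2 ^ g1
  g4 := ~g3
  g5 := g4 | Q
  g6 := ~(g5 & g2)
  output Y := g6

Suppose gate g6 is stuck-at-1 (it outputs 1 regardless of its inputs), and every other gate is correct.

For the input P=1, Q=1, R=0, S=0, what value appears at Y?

Propagate with g6 forced: g0=1, g1=0, g2=1, g3=1, g4=0, g5=1, g6=1 [stuck-at-1].
So Y = 1. (Without the fault it would be 0.)

1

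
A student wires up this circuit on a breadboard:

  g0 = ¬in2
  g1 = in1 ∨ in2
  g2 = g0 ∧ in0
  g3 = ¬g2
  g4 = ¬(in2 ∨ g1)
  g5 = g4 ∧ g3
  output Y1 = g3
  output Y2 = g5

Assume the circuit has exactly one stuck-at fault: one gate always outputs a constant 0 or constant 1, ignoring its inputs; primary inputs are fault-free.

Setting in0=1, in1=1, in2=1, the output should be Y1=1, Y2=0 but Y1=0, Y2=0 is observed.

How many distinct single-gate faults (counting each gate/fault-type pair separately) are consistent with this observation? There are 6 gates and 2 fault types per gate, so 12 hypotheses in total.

3

Fault-free: g0=0, g1=1, g2=0, g3=1, g4=0, g5=0 → Y1=1, Y2=0. Observed Y1=0, Y2=0.
  g0 stuck-at-0: output Y1=1, Y2=0 ✗
  g0 stuck-at-1: output Y1=0, Y2=0 ✓
  g1 stuck-at-0: output Y1=1, Y2=0 ✗
  g1 stuck-at-1: output Y1=1, Y2=0 ✗
  g2 stuck-at-0: output Y1=1, Y2=0 ✗
  g2 stuck-at-1: output Y1=0, Y2=0 ✓
  g3 stuck-at-0: output Y1=0, Y2=0 ✓
  g3 stuck-at-1: output Y1=1, Y2=0 ✗
  g4 stuck-at-0: output Y1=1, Y2=0 ✗
  g4 stuck-at-1: output Y1=1, Y2=1 ✗
  g5 stuck-at-0: output Y1=1, Y2=0 ✗
  g5 stuck-at-1: output Y1=1, Y2=1 ✗
Consistent faults: {g0 stuck-at-1, g2 stuck-at-1, g3 stuck-at-0} — 3 in all.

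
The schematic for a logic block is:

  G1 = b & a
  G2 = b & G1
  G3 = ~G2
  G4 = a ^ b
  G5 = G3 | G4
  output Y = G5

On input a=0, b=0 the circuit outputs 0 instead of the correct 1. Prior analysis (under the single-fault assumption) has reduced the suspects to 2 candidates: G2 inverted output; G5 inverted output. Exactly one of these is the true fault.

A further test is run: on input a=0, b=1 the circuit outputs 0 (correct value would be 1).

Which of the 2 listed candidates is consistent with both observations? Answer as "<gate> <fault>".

Evaluate each candidate on input a=0, b=1:
  G2 inverted output: G1=0, G2=1 [inverted output], G3=0, G4=1, G5=1 → 1 — eliminated
  G5 inverted output: G1=0, G2=0, G3=1, G4=1, G5=0 [inverted output] → 0 — matches
Only G5 inverted output reproduces the observed 0.

G5 inverted output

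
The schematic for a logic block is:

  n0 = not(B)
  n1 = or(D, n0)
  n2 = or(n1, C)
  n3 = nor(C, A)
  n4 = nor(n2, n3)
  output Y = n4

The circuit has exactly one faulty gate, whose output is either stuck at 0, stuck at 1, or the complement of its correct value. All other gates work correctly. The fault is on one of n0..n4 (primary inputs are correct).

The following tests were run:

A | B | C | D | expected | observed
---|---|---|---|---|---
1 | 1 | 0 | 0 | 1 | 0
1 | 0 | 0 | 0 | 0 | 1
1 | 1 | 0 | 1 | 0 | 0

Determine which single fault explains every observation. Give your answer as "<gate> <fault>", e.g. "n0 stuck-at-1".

n0 inverted output

Fault-free values for test 1 (A=1, B=1, C=0, D=0): n0=0, n1=0, n2=0, n3=0, n4=1, giving Y=1. Observed 0.
Test 1: faults giving observed 0 are {n0 stuck-at-1, n0 inverted output, n1 stuck-at-1, n1 inverted output, n2 stuck-at-1, n2 inverted output, n3 stuck-at-1, n3 inverted output, n4 stuck-at-0, n4 inverted output}.
Test 2 (A=1, B=0, C=0, D=0): fault-free n0=1, n1=1, n2=1, n3=0, n4=0 → 0; observed 1. Eliminates n0 stuck-at-1, n1 stuck-at-1, n2 stuck-at-1, n3 stuck-at-1, n3 inverted output, n4 stuck-at-0.
Test 3 (A=1, B=1, C=0, D=1): fault-free n0=0, n1=1, n2=1, n3=0, n4=0 → 0; observed 0. Eliminates n1 inverted output, n2 inverted output, n4 inverted output.
Only n0 inverted output is consistent with every test.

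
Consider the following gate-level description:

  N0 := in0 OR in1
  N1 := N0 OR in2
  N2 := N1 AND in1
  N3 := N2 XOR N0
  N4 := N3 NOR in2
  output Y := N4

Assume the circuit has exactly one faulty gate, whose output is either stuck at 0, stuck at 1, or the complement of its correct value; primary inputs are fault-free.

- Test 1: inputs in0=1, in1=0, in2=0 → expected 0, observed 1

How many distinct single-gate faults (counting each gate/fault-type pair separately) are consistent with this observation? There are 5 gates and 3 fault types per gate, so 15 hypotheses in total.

8

Fault-free: N0=1, N1=1, N2=0, N3=1, N4=0 → 0. Observed 1.
  N0: stuck-at-0, inverted output ✓; others ✗
  N1: none of the 3 fault types match ✗
  N2: stuck-at-1, inverted output ✓; others ✗
  N3: stuck-at-0, inverted output ✓; others ✗
  N4: stuck-at-1, inverted output ✓; others ✗
Consistent faults: {N0 stuck-at-0, N0 inverted output, N2 stuck-at-1, N2 inverted output, N3 stuck-at-0, N3 inverted output, N4 stuck-at-1, N4 inverted output} — 8 in all.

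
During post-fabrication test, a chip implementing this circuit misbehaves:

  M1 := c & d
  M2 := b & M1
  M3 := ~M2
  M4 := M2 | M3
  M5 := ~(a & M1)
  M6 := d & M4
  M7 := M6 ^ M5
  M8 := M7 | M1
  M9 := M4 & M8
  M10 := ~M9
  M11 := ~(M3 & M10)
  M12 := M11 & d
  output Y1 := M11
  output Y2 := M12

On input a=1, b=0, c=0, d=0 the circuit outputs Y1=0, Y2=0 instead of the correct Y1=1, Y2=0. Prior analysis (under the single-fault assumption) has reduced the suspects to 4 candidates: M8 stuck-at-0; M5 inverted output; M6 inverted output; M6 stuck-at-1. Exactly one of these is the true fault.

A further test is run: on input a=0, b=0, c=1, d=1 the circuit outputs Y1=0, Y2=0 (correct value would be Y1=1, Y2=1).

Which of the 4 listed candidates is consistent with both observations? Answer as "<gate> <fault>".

Evaluate each candidate on input a=0, b=0, c=1, d=1:
  M8 stuck-at-0: M1=1, M2=0, M3=1, M4=1, M5=1, M6=1, M7=0, M8=0 [stuck-at-0], M9=0, M10=1, M11=0, M12=0 → Y1=0, Y2=0 — matches
  M5 inverted output: M1=1, M2=0, M3=1, M4=1, M5=0 [inverted output], M6=1, M7=1, M8=1, M9=1, M10=0, M11=1, M12=1 → Y1=1, Y2=1 — eliminated
  M6 inverted output: M1=1, M2=0, M3=1, M4=1, M5=1, M6=0 [inverted output], M7=1, M8=1, M9=1, M10=0, M11=1, M12=1 → Y1=1, Y2=1 — eliminated
  M6 stuck-at-1: M1=1, M2=0, M3=1, M4=1, M5=1, M6=1 [stuck-at-1], M7=0, M8=1, M9=1, M10=0, M11=1, M12=1 → Y1=1, Y2=1 — eliminated
Only M8 stuck-at-0 reproduces the observed Y1=0, Y2=0.

M8 stuck-at-0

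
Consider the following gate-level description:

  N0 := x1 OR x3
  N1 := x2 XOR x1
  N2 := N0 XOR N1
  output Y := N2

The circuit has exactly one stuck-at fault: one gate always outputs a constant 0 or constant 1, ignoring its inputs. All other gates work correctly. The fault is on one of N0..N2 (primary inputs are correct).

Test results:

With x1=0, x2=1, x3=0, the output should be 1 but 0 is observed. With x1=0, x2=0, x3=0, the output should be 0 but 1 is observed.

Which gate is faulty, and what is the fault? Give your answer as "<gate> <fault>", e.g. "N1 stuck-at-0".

N0 stuck-at-1

Fault-free values for test 1 (x1=0, x2=1, x3=0): N0=0, N1=1, N2=1, giving Y=1. Observed 0.
Test 1: faults giving observed 0 are {N0 stuck-at-1, N1 stuck-at-0, N2 stuck-at-0}.
Test 2 (x1=0, x2=0, x3=0): fault-free N0=0, N1=0, N2=0 → 0; observed 1. Eliminates N1 stuck-at-0, N2 stuck-at-0.
Only N0 stuck-at-1 is consistent with every test.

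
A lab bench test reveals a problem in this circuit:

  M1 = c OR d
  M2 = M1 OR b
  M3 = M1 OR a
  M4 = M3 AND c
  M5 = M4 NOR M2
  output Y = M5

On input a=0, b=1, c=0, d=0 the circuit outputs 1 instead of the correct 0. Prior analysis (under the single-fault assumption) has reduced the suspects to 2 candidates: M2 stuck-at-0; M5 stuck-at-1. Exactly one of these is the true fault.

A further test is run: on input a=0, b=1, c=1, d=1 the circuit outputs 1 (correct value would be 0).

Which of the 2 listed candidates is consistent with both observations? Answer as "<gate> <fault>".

M5 stuck-at-1

Evaluate each candidate on input a=0, b=1, c=1, d=1:
  M2 stuck-at-0: M1=1, M2=0 [stuck-at-0], M3=1, M4=1, M5=0 → 0 — eliminated
  M5 stuck-at-1: M1=1, M2=1, M3=1, M4=1, M5=1 [stuck-at-1] → 1 — matches
Only M5 stuck-at-1 reproduces the observed 1.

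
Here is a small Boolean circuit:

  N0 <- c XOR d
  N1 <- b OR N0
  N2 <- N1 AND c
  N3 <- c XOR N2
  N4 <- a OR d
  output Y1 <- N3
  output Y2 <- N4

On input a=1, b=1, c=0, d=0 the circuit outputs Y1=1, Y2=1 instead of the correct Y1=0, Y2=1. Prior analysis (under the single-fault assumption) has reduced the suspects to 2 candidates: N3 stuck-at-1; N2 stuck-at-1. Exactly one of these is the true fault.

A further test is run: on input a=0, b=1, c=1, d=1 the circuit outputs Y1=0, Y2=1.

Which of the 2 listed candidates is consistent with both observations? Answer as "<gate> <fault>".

Evaluate each candidate on input a=0, b=1, c=1, d=1:
  N3 stuck-at-1: N0=0, N1=1, N2=1, N3=1 [stuck-at-1], N4=1 → Y1=1, Y2=1 — eliminated
  N2 stuck-at-1: N0=0, N1=1, N2=1 [stuck-at-1], N3=0, N4=1 → Y1=0, Y2=1 — matches
Only N2 stuck-at-1 reproduces the observed Y1=0, Y2=1.

N2 stuck-at-1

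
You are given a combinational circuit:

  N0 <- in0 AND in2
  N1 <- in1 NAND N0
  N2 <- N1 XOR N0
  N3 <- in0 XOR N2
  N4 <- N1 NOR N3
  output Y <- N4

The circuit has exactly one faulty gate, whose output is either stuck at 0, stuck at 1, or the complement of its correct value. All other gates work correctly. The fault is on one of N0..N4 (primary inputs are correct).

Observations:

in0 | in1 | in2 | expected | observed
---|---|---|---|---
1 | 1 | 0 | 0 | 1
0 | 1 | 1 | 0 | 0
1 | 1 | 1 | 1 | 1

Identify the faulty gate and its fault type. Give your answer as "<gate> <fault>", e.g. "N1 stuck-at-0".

N0 stuck-at-1

Fault-free values for test 1 (in0=1, in1=1, in2=0): N0=0, N1=1, N2=1, N3=0, N4=0, giving Y=0. Observed 1.
Test 1: faults giving observed 1 are {N0 stuck-at-1, N0 inverted output, N4 stuck-at-1, N4 inverted output}.
Test 2 (in0=0, in1=1, in2=1): fault-free N0=0, N1=1, N2=1, N3=1, N4=0 → 0; observed 0. Eliminates N4 stuck-at-1, N4 inverted output.
Test 3 (in0=1, in1=1, in2=1): fault-free N0=1, N1=0, N2=1, N3=0, N4=1 → 1; observed 1. Eliminates N0 inverted output.
Only N0 stuck-at-1 is consistent with every test.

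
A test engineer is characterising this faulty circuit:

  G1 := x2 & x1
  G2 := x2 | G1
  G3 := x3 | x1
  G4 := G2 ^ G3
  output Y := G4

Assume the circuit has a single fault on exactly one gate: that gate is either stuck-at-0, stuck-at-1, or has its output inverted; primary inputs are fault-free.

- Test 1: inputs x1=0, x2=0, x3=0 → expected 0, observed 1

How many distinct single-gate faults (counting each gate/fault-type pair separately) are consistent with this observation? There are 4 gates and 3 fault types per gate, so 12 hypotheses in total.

Fault-free: G1=0, G2=0, G3=0, G4=0 → 0. Observed 1.
  G1 stuck-at-0: output 0 ✗
  G1 stuck-at-1: output 1 ✓
  G1 inverted output: output 1 ✓
  G2 stuck-at-0: output 0 ✗
  G2 stuck-at-1: output 1 ✓
  G2 inverted output: output 1 ✓
  G3 stuck-at-0: output 0 ✗
  G3 stuck-at-1: output 1 ✓
  G3 inverted output: output 1 ✓
  G4 stuck-at-0: output 0 ✗
  G4 stuck-at-1: output 1 ✓
  G4 inverted output: output 1 ✓
Consistent faults: {G1 stuck-at-1, G1 inverted output, G2 stuck-at-1, G2 inverted output, G3 stuck-at-1, G3 inverted output, G4 stuck-at-1, G4 inverted output} — 8 in all.

8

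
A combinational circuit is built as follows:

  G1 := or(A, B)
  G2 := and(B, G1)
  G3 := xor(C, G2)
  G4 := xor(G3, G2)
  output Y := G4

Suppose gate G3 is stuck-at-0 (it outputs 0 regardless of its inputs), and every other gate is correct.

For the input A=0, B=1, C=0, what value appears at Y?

1

Propagate with G3 forced: G1=1, G2=1, G3=0 [stuck-at-0], G4=1.
So Y = 1. (Without the fault it would be 0.)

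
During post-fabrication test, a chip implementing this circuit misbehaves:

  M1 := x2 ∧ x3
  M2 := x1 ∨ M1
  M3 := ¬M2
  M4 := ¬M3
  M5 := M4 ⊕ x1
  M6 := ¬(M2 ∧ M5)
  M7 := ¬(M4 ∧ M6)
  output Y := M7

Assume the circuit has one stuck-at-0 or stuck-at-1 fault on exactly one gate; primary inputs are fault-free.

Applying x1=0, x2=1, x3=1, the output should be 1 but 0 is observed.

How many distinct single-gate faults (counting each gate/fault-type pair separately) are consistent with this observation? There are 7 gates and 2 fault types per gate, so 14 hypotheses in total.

Fault-free: M1=1, M2=1, M3=0, M4=1, M5=1, M6=0, M7=1 → 1. Observed 0.
  M1 stuck-at-0: output 1 ✗
  M1 stuck-at-1: output 1 ✗
  M2 stuck-at-0: output 1 ✗
  M2 stuck-at-1: output 1 ✗
  M3 stuck-at-0: output 1 ✗
  M3 stuck-at-1: output 1 ✗
  M4 stuck-at-0: output 1 ✗
  M4 stuck-at-1: output 1 ✗
  M5 stuck-at-0: output 0 ✓
  M5 stuck-at-1: output 1 ✗
  M6 stuck-at-0: output 1 ✗
  M6 stuck-at-1: output 0 ✓
  M7 stuck-at-0: output 0 ✓
  M7 stuck-at-1: output 1 ✗
Consistent faults: {M5 stuck-at-0, M6 stuck-at-1, M7 stuck-at-0} — 3 in all.

3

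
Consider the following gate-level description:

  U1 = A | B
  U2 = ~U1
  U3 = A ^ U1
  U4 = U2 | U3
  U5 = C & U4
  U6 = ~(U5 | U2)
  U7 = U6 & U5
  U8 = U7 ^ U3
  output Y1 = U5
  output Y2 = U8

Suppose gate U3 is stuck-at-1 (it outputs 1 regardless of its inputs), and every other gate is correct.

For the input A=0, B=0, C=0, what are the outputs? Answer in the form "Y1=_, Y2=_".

Y1=0, Y2=1

Propagate with U3 forced: U1=0, U2=1, U3=1 [stuck-at-1], U4=1, U5=0, U6=0, U7=0, U8=1.
So the outputs are Y1=0, Y2=1. (Without the fault they would be Y1=0, Y2=0.)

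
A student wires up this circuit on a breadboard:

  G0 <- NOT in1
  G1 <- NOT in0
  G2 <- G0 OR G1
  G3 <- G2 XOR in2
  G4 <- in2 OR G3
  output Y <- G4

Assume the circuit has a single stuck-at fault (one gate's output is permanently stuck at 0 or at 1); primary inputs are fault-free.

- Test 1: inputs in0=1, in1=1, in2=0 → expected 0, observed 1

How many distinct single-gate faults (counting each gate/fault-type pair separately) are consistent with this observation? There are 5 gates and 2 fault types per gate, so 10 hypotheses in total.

Fault-free: G0=0, G1=0, G2=0, G3=0, G4=0 → 0. Observed 1.
  G0 stuck-at-0: output 0 ✗
  G0 stuck-at-1: output 1 ✓
  G1 stuck-at-0: output 0 ✗
  G1 stuck-at-1: output 1 ✓
  G2 stuck-at-0: output 0 ✗
  G2 stuck-at-1: output 1 ✓
  G3 stuck-at-0: output 0 ✗
  G3 stuck-at-1: output 1 ✓
  G4 stuck-at-0: output 0 ✗
  G4 stuck-at-1: output 1 ✓
Consistent faults: {G0 stuck-at-1, G1 stuck-at-1, G2 stuck-at-1, G3 stuck-at-1, G4 stuck-at-1} — 5 in all.

5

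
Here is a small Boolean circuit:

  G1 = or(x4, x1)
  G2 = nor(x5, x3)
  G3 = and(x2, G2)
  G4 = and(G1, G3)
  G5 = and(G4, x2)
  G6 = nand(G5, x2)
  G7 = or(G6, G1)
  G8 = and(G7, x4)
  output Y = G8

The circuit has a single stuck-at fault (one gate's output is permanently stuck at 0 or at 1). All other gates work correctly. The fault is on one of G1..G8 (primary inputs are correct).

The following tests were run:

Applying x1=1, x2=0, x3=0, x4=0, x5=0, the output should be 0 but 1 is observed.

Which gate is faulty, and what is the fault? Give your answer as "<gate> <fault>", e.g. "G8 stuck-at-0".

Fault-free values for test 1 (x1=1, x2=0, x3=0, x4=0, x5=0): G1=1, G2=1, G3=0, G4=0, G5=0, G6=1, G7=1, G8=0, giving Y=0. Observed 1.
Test 1: faults giving observed 1 are {G8 stuck-at-1}.
Only G8 stuck-at-1 is consistent with every test.

G8 stuck-at-1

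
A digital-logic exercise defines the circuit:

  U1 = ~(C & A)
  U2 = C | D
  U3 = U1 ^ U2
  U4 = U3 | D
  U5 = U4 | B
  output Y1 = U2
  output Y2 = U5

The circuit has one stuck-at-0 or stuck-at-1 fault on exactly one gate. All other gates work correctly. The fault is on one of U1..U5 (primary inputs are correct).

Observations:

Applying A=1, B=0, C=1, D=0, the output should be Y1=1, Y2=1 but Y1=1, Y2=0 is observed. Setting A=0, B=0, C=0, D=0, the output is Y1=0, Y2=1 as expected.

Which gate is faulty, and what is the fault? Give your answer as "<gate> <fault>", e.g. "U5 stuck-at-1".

Fault-free values for test 1 (A=1, B=0, C=1, D=0): U1=0, U2=1, U3=1, U4=1, U5=1, giving Y1=1, Y2=1. Observed Y1=1, Y2=0.
Test 1: faults giving observed Y1=1, Y2=0 are {U1 stuck-at-1, U3 stuck-at-0, U4 stuck-at-0, U5 stuck-at-0}.
Test 2 (A=0, B=0, C=0, D=0): fault-free U1=1, U2=0, U3=1, U4=1, U5=1 → Y1=0, Y2=1; observed Y1=0, Y2=1. Eliminates U3 stuck-at-0, U4 stuck-at-0, U5 stuck-at-0.
Only U1 stuck-at-1 is consistent with every test.

U1 stuck-at-1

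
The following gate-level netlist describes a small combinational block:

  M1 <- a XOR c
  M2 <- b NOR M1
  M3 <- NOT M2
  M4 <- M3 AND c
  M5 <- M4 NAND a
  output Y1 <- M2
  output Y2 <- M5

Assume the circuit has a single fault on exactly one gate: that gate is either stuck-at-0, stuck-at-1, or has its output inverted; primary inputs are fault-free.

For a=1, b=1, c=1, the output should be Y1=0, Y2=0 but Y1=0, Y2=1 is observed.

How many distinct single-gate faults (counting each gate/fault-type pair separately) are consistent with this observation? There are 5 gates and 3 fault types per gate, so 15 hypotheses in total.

Fault-free: M1=0, M2=0, M3=1, M4=1, M5=0 → Y1=0, Y2=0. Observed Y1=0, Y2=1.
  M1: none of the 3 fault types match ✗
  M2: none of the 3 fault types match ✗
  M3: stuck-at-0, inverted output ✓; others ✗
  M4: stuck-at-0, inverted output ✓; others ✗
  M5: stuck-at-1, inverted output ✓; others ✗
Consistent faults: {M3 stuck-at-0, M3 inverted output, M4 stuck-at-0, M4 inverted output, M5 stuck-at-1, M5 inverted output} — 6 in all.

6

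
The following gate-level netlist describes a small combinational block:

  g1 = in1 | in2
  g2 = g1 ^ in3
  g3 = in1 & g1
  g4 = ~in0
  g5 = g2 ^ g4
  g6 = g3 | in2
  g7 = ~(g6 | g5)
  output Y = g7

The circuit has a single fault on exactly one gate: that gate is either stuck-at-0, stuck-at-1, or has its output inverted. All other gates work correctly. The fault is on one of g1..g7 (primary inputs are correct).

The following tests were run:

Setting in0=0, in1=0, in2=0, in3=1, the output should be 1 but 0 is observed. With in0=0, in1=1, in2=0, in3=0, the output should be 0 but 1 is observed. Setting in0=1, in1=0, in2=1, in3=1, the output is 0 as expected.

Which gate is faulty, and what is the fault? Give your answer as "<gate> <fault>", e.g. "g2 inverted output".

g3 inverted output

Fault-free values for test 1 (in0=0, in1=0, in2=0, in3=1): g1=0, g2=1, g3=0, g4=1, g5=0, g6=0, g7=1, giving Y=1. Observed 0.
Test 1: faults giving observed 0 are {g1 stuck-at-1, g1 inverted output, g2 stuck-at-0, g2 inverted output, g3 stuck-at-1, g3 inverted output, g4 stuck-at-0, g4 inverted output, g5 stuck-at-1, g5 inverted output, g6 stuck-at-1, g6 inverted output, g7 stuck-at-0, g7 inverted output}.
Test 2 (in0=0, in1=1, in2=0, in3=0): fault-free g1=1, g2=1, g3=1, g4=1, g5=0, g6=1, g7=0 → 0; observed 1. Eliminates g1 stuck-at-1, g1 inverted output, g2 stuck-at-0, g2 inverted output, g3 stuck-at-1, g4 stuck-at-0, g4 inverted output, g5 stuck-at-1, g5 inverted output, g6 stuck-at-1, g7 stuck-at-0.
Test 3 (in0=1, in1=0, in2=1, in3=1): fault-free g1=1, g2=0, g3=0, g4=0, g5=0, g6=1, g7=0 → 0; observed 0. Eliminates g6 inverted output, g7 inverted output.
Only g3 inverted output is consistent with every test.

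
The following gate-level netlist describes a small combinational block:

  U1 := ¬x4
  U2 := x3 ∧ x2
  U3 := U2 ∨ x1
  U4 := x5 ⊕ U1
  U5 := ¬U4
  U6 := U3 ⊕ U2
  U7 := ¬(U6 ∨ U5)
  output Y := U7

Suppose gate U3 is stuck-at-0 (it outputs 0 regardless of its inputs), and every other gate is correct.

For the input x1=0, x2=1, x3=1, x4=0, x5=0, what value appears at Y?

Propagate with U3 forced: U1=1, U2=1, U3=0 [stuck-at-0], U4=1, U5=0, U6=1, U7=0.
So Y = 0. (Without the fault it would be 1.)

0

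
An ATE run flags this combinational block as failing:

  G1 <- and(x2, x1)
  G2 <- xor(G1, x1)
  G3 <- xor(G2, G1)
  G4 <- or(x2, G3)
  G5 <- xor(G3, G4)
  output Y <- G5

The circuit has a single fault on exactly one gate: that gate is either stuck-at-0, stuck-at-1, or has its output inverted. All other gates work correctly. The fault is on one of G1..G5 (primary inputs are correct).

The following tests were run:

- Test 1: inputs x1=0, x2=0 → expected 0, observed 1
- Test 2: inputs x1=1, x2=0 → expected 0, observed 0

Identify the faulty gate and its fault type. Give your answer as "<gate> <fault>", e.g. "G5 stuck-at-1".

Fault-free values for test 1 (x1=0, x2=0): G1=0, G2=0, G3=0, G4=0, G5=0, giving Y=0. Observed 1.
Test 1: faults giving observed 1 are {G4 stuck-at-1, G4 inverted output, G5 stuck-at-1, G5 inverted output}.
Test 2 (x1=1, x2=0): fault-free G1=0, G2=1, G3=1, G4=1, G5=0 → 0; observed 0. Eliminates G4 inverted output, G5 stuck-at-1, G5 inverted output.
Only G4 stuck-at-1 is consistent with every test.

G4 stuck-at-1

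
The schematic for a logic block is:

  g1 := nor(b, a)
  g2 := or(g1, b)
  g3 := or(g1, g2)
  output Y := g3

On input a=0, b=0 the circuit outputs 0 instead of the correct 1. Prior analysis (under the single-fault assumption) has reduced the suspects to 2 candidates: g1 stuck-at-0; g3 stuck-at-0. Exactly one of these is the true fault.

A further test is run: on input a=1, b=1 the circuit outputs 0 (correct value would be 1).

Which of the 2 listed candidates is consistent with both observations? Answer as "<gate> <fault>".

g3 stuck-at-0

Evaluate each candidate on input a=1, b=1:
  g1 stuck-at-0: g1=0 [stuck-at-0], g2=1, g3=1 → 1 — eliminated
  g3 stuck-at-0: g1=0, g2=1, g3=0 [stuck-at-0] → 0 — matches
Only g3 stuck-at-0 reproduces the observed 0.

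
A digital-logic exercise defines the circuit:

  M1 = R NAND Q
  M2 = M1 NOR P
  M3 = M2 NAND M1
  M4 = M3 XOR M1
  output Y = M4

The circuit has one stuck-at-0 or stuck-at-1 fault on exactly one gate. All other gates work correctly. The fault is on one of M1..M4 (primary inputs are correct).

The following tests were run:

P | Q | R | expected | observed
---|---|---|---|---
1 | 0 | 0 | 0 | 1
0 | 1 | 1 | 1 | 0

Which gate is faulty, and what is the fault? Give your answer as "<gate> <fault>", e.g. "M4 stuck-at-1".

M3 stuck-at-0

Fault-free values for test 1 (P=1, Q=0, R=0): M1=1, M2=0, M3=1, M4=0, giving Y=0. Observed 1.
Test 1: faults giving observed 1 are {M1 stuck-at-0, M2 stuck-at-1, M3 stuck-at-0, M4 stuck-at-1}.
Test 2 (P=0, Q=1, R=1): fault-free M1=0, M2=1, M3=1, M4=1 → 1; observed 0. Eliminates M1 stuck-at-0, M2 stuck-at-1, M4 stuck-at-1.
Only M3 stuck-at-0 is consistent with every test.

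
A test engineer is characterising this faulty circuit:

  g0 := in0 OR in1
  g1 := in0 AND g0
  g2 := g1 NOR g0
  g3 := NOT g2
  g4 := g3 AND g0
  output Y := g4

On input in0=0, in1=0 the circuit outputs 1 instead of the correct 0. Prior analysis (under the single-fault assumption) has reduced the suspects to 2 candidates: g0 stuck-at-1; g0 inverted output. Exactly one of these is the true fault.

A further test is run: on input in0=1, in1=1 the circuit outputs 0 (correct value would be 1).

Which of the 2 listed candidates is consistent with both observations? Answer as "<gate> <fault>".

g0 inverted output

Evaluate each candidate on input in0=1, in1=1:
  g0 stuck-at-1: g0=1 [stuck-at-1], g1=1, g2=0, g3=1, g4=1 → 1 — eliminated
  g0 inverted output: g0=0 [inverted output], g1=0, g2=1, g3=0, g4=0 → 0 — matches
Only g0 inverted output reproduces the observed 0.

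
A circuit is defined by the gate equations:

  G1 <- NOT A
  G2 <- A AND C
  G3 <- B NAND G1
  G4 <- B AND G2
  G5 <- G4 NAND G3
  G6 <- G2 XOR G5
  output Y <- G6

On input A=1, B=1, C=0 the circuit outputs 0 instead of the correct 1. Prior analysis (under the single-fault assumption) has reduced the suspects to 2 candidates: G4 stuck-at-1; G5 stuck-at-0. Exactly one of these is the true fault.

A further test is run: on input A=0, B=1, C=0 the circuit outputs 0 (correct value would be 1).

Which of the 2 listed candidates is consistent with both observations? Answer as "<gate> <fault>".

Evaluate each candidate on input A=0, B=1, C=0:
  G4 stuck-at-1: G1=1, G2=0, G3=0, G4=1 [stuck-at-1], G5=1, G6=1 → 1 — eliminated
  G5 stuck-at-0: G1=1, G2=0, G3=0, G4=0, G5=0 [stuck-at-0], G6=0 → 0 — matches
Only G5 stuck-at-0 reproduces the observed 0.

G5 stuck-at-0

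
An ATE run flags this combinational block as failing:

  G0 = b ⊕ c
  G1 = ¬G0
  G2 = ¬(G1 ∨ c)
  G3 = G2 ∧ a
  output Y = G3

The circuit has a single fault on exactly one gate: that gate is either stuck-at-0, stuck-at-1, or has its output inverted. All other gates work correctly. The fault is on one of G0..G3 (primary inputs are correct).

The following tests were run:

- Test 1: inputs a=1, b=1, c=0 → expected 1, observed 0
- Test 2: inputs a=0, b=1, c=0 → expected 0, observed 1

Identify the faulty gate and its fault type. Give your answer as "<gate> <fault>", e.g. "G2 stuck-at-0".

G3 inverted output

Fault-free values for test 1 (a=1, b=1, c=0): G0=1, G1=0, G2=1, G3=1, giving Y=1. Observed 0.
Test 1: faults giving observed 0 are {G0 stuck-at-0, G0 inverted output, G1 stuck-at-1, G1 inverted output, G2 stuck-at-0, G2 inverted output, G3 stuck-at-0, G3 inverted output}.
Test 2 (a=0, b=1, c=0): fault-free G0=1, G1=0, G2=1, G3=0 → 0; observed 1. Eliminates G0 stuck-at-0, G0 inverted output, G1 stuck-at-1, G1 inverted output, G2 stuck-at-0, G2 inverted output, G3 stuck-at-0.
Only G3 inverted output is consistent with every test.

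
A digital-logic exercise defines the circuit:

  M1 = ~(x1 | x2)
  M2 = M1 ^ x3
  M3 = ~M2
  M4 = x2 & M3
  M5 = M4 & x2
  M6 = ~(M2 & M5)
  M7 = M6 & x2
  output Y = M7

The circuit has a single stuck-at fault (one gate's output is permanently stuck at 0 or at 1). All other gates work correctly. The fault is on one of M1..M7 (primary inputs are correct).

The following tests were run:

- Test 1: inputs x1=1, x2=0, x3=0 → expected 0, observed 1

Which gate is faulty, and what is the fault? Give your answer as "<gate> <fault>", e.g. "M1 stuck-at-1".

Fault-free values for test 1 (x1=1, x2=0, x3=0): M1=0, M2=0, M3=1, M4=0, M5=0, M6=1, M7=0, giving Y=0. Observed 1.
Test 1: faults giving observed 1 are {M7 stuck-at-1}.
Only M7 stuck-at-1 is consistent with every test.

M7 stuck-at-1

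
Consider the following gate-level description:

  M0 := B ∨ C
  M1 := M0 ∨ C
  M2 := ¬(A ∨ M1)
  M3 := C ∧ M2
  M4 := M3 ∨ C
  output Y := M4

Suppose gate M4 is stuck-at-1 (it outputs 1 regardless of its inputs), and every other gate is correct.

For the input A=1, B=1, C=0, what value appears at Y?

Propagate with M4 forced: M0=1, M1=1, M2=0, M3=0, M4=1 [stuck-at-1].
So Y = 1. (Without the fault it would be 0.)

1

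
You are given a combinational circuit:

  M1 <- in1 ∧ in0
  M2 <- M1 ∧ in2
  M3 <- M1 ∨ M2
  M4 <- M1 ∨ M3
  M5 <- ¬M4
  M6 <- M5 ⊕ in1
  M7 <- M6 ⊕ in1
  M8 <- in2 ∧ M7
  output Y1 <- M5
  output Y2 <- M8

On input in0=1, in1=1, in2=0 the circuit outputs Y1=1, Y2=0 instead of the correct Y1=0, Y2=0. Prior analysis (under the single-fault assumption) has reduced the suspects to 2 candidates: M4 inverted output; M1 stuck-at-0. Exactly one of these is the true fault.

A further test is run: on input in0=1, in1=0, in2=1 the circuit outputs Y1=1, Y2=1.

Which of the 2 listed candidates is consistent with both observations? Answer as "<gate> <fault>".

M1 stuck-at-0

Evaluate each candidate on input in0=1, in1=0, in2=1:
  M4 inverted output: M1=0, M2=0, M3=0, M4=1 [inverted output], M5=0, M6=0, M7=0, M8=0 → Y1=0, Y2=0 — eliminated
  M1 stuck-at-0: M1=0 [stuck-at-0], M2=0, M3=0, M4=0, M5=1, M6=1, M7=1, M8=1 → Y1=1, Y2=1 — matches
Only M1 stuck-at-0 reproduces the observed Y1=1, Y2=1.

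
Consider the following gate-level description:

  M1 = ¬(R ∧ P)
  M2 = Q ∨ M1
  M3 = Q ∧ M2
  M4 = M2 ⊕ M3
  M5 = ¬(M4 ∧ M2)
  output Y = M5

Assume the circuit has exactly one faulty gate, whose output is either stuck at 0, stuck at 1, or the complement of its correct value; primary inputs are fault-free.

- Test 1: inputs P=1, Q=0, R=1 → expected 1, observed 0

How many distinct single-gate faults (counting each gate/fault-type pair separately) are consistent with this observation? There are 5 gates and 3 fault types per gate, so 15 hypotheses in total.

Fault-free: M1=0, M2=0, M3=0, M4=0, M5=1 → 1. Observed 0.
  M1: stuck-at-1, inverted output ✓; others ✗
  M2: stuck-at-1, inverted output ✓; others ✗
  M3: none of the 3 fault types match ✗
  M4: none of the 3 fault types match ✗
  M5: stuck-at-0, inverted output ✓; others ✗
Consistent faults: {M1 stuck-at-1, M1 inverted output, M2 stuck-at-1, M2 inverted output, M5 stuck-at-0, M5 inverted output} — 6 in all.

6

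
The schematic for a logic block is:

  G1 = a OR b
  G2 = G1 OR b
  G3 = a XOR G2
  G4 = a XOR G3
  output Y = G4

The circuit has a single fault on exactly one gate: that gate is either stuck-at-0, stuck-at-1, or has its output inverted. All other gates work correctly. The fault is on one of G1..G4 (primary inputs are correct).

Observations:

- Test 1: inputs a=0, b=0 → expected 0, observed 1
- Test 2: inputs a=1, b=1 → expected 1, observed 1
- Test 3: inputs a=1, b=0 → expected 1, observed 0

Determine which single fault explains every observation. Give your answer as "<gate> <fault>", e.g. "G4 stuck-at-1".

G1 inverted output

Fault-free values for test 1 (a=0, b=0): G1=0, G2=0, G3=0, G4=0, giving Y=0. Observed 1.
Test 1: faults giving observed 1 are {G1 stuck-at-1, G1 inverted output, G2 stuck-at-1, G2 inverted output, G3 stuck-at-1, G3 inverted output, G4 stuck-at-1, G4 inverted output}.
Test 2 (a=1, b=1): fault-free G1=1, G2=1, G3=0, G4=1 → 1; observed 1. Eliminates G2 inverted output, G3 stuck-at-1, G3 inverted output, G4 inverted output.
Test 3 (a=1, b=0): fault-free G1=1, G2=1, G3=0, G4=1 → 1; observed 0. Eliminates G1 stuck-at-1, G2 stuck-at-1, G4 stuck-at-1.
Only G1 inverted output is consistent with every test.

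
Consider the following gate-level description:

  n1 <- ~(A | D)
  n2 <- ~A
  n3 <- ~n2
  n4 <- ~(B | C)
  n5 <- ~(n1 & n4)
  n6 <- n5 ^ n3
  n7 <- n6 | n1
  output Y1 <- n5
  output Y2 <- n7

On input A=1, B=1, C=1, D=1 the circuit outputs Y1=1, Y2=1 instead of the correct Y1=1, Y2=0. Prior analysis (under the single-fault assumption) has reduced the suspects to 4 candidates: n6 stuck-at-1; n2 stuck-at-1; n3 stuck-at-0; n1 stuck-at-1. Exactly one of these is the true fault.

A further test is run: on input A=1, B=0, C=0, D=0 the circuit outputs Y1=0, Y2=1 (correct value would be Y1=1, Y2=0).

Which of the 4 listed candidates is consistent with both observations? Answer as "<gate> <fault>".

n1 stuck-at-1

Evaluate each candidate on input A=1, B=0, C=0, D=0:
  n6 stuck-at-1: n1=0, n2=0, n3=1, n4=1, n5=1, n6=1 [stuck-at-1], n7=1 → Y1=1, Y2=1 — eliminated
  n2 stuck-at-1: n1=0, n2=1 [stuck-at-1], n3=0, n4=1, n5=1, n6=1, n7=1 → Y1=1, Y2=1 — eliminated
  n3 stuck-at-0: n1=0, n2=0, n3=0 [stuck-at-0], n4=1, n5=1, n6=1, n7=1 → Y1=1, Y2=1 — eliminated
  n1 stuck-at-1: n1=1 [stuck-at-1], n2=0, n3=1, n4=1, n5=0, n6=1, n7=1 → Y1=0, Y2=1 — matches
Only n1 stuck-at-1 reproduces the observed Y1=0, Y2=1.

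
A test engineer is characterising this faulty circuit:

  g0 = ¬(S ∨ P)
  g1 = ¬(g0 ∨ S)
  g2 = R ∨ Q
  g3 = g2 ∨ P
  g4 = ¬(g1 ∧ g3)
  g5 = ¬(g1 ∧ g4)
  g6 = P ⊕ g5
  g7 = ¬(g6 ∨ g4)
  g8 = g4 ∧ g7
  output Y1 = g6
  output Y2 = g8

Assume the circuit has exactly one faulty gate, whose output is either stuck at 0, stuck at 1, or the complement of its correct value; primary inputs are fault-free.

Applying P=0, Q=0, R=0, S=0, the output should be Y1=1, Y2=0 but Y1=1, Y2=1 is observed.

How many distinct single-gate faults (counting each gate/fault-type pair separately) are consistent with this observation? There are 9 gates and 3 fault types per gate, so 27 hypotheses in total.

4

Fault-free: g0=1, g1=0, g2=0, g3=0, g4=1, g5=1, g6=1, g7=0, g8=0 → Y1=1, Y2=0. Observed Y1=1, Y2=1.
  g0: none of the 3 fault types match ✗
  g1: none of the 3 fault types match ✗
  g2: none of the 3 fault types match ✗
  g3: none of the 3 fault types match ✗
  g4: none of the 3 fault types match ✗
  g5: none of the 3 fault types match ✗
  g6: none of the 3 fault types match ✗
  g7: stuck-at-1, inverted output ✓; others ✗
  g8: stuck-at-1, inverted output ✓; others ✗
Consistent faults: {g7 stuck-at-1, g7 inverted output, g8 stuck-at-1, g8 inverted output} — 4 in all.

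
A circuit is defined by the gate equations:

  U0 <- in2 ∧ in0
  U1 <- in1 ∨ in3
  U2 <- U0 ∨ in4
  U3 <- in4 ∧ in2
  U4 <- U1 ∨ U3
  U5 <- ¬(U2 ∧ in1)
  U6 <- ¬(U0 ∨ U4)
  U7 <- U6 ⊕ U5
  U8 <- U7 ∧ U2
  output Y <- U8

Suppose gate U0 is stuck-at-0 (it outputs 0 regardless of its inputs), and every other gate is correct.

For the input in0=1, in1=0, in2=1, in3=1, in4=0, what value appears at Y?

0

Propagate with U0 forced: U0=0 [stuck-at-0], U1=1, U2=0, U3=0, U4=1, U5=1, U6=0, U7=1, U8=0.
So Y = 0. (Without the fault it would be 1.)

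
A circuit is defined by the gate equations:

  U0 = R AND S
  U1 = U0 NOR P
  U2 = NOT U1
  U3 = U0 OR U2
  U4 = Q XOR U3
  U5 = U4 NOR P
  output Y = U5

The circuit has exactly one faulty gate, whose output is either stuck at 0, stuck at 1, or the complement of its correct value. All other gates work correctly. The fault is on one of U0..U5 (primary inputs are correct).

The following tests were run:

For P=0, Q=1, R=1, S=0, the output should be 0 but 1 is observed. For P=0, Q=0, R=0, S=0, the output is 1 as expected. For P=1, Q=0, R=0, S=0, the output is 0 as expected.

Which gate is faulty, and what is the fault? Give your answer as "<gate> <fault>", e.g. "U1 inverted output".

U4 stuck-at-0

Fault-free values for test 1 (P=0, Q=1, R=1, S=0): U0=0, U1=1, U2=0, U3=0, U4=1, U5=0, giving Y=0. Observed 1.
Test 1: faults giving observed 1 are {U0 stuck-at-1, U0 inverted output, U1 stuck-at-0, U1 inverted output, U2 stuck-at-1, U2 inverted output, U3 stuck-at-1, U3 inverted output, U4 stuck-at-0, U4 inverted output, U5 stuck-at-1, U5 inverted output}.
Test 2 (P=0, Q=0, R=0, S=0): fault-free U0=0, U1=1, U2=0, U3=0, U4=0, U5=1 → 1; observed 1. Eliminates U0 stuck-at-1, U0 inverted output, U1 stuck-at-0, U1 inverted output, U2 stuck-at-1, U2 inverted output, U3 stuck-at-1, U3 inverted output, U4 inverted output, U5 inverted output.
Test 3 (P=1, Q=0, R=0, S=0): fault-free U0=0, U1=0, U2=1, U3=1, U4=1, U5=0 → 0; observed 0. Eliminates U5 stuck-at-1.
Only U4 stuck-at-0 is consistent with every test.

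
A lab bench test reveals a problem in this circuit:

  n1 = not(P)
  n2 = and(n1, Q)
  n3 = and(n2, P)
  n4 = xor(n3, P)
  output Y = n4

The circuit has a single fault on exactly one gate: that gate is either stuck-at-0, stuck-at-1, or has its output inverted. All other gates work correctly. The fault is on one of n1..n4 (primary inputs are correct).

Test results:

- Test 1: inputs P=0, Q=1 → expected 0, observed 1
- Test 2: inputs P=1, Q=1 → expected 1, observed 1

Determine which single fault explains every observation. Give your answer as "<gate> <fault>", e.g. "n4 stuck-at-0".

n4 stuck-at-1

Fault-free values for test 1 (P=0, Q=1): n1=1, n2=1, n3=0, n4=0, giving Y=0. Observed 1.
Test 1: faults giving observed 1 are {n3 stuck-at-1, n3 inverted output, n4 stuck-at-1, n4 inverted output}.
Test 2 (P=1, Q=1): fault-free n1=0, n2=0, n3=0, n4=1 → 1; observed 1. Eliminates n3 stuck-at-1, n3 inverted output, n4 inverted output.
Only n4 stuck-at-1 is consistent with every test.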